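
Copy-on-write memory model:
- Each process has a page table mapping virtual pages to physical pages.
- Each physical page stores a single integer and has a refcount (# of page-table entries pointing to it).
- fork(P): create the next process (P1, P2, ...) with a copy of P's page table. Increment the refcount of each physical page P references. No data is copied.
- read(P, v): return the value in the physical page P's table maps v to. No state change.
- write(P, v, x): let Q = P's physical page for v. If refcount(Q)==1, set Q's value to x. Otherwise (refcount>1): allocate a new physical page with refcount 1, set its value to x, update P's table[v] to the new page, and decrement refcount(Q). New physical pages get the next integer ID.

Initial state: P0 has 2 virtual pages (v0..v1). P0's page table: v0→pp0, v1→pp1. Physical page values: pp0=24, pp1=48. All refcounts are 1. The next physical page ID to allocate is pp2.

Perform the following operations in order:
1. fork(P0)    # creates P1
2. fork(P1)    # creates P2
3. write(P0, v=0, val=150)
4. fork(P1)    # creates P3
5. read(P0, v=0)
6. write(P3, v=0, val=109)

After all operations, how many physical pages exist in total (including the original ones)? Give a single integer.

Op 1: fork(P0) -> P1. 2 ppages; refcounts: pp0:2 pp1:2
Op 2: fork(P1) -> P2. 2 ppages; refcounts: pp0:3 pp1:3
Op 3: write(P0, v0, 150). refcount(pp0)=3>1 -> COPY to pp2. 3 ppages; refcounts: pp0:2 pp1:3 pp2:1
Op 4: fork(P1) -> P3. 3 ppages; refcounts: pp0:3 pp1:4 pp2:1
Op 5: read(P0, v0) -> 150. No state change.
Op 6: write(P3, v0, 109). refcount(pp0)=3>1 -> COPY to pp3. 4 ppages; refcounts: pp0:2 pp1:4 pp2:1 pp3:1

Answer: 4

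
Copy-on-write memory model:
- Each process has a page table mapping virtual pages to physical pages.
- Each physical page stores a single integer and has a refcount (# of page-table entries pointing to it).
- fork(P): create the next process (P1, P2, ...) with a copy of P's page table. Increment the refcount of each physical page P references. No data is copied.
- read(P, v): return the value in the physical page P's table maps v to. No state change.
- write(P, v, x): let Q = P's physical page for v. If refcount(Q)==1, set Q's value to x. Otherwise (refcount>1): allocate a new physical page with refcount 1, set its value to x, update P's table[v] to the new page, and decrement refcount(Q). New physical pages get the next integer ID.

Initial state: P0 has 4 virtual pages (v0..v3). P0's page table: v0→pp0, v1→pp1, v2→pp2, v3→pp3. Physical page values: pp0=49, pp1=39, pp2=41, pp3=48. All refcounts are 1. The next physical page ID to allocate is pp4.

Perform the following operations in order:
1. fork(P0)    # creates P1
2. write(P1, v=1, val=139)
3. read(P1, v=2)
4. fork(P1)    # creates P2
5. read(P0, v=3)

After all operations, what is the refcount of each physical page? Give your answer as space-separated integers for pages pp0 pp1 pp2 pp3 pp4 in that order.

Answer: 3 1 3 3 2

Derivation:
Op 1: fork(P0) -> P1. 4 ppages; refcounts: pp0:2 pp1:2 pp2:2 pp3:2
Op 2: write(P1, v1, 139). refcount(pp1)=2>1 -> COPY to pp4. 5 ppages; refcounts: pp0:2 pp1:1 pp2:2 pp3:2 pp4:1
Op 3: read(P1, v2) -> 41. No state change.
Op 4: fork(P1) -> P2. 5 ppages; refcounts: pp0:3 pp1:1 pp2:3 pp3:3 pp4:2
Op 5: read(P0, v3) -> 48. No state change.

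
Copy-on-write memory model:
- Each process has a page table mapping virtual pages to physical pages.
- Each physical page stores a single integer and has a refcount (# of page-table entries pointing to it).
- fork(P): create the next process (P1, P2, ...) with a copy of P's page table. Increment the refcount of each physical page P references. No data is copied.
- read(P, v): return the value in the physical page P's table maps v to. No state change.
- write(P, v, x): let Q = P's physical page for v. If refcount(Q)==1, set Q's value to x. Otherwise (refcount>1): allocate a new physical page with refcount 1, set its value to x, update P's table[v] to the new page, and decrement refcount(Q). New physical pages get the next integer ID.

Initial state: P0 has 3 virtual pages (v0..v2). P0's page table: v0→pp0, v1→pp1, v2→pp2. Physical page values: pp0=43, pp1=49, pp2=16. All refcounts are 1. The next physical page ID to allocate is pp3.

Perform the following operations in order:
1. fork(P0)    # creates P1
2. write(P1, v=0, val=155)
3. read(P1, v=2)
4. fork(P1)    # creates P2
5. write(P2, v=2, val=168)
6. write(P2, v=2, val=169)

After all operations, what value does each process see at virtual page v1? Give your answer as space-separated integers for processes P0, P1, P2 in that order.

Op 1: fork(P0) -> P1. 3 ppages; refcounts: pp0:2 pp1:2 pp2:2
Op 2: write(P1, v0, 155). refcount(pp0)=2>1 -> COPY to pp3. 4 ppages; refcounts: pp0:1 pp1:2 pp2:2 pp3:1
Op 3: read(P1, v2) -> 16. No state change.
Op 4: fork(P1) -> P2. 4 ppages; refcounts: pp0:1 pp1:3 pp2:3 pp3:2
Op 5: write(P2, v2, 168). refcount(pp2)=3>1 -> COPY to pp4. 5 ppages; refcounts: pp0:1 pp1:3 pp2:2 pp3:2 pp4:1
Op 6: write(P2, v2, 169). refcount(pp4)=1 -> write in place. 5 ppages; refcounts: pp0:1 pp1:3 pp2:2 pp3:2 pp4:1
P0: v1 -> pp1 = 49
P1: v1 -> pp1 = 49
P2: v1 -> pp1 = 49

Answer: 49 49 49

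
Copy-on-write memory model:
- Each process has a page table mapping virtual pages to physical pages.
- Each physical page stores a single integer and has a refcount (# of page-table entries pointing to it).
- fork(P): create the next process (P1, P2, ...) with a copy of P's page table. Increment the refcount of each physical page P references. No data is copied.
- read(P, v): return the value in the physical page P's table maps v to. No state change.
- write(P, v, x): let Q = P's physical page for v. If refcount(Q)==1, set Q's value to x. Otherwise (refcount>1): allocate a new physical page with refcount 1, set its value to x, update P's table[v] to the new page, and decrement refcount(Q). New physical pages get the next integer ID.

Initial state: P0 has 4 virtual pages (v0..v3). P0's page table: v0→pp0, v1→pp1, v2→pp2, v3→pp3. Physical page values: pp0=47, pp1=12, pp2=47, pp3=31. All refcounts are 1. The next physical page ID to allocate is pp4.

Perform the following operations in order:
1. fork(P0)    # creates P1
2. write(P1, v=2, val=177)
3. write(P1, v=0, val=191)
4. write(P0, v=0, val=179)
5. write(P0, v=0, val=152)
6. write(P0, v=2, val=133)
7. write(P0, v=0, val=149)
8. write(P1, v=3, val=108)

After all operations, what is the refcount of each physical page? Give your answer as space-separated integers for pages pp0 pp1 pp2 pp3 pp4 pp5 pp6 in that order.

Op 1: fork(P0) -> P1. 4 ppages; refcounts: pp0:2 pp1:2 pp2:2 pp3:2
Op 2: write(P1, v2, 177). refcount(pp2)=2>1 -> COPY to pp4. 5 ppages; refcounts: pp0:2 pp1:2 pp2:1 pp3:2 pp4:1
Op 3: write(P1, v0, 191). refcount(pp0)=2>1 -> COPY to pp5. 6 ppages; refcounts: pp0:1 pp1:2 pp2:1 pp3:2 pp4:1 pp5:1
Op 4: write(P0, v0, 179). refcount(pp0)=1 -> write in place. 6 ppages; refcounts: pp0:1 pp1:2 pp2:1 pp3:2 pp4:1 pp5:1
Op 5: write(P0, v0, 152). refcount(pp0)=1 -> write in place. 6 ppages; refcounts: pp0:1 pp1:2 pp2:1 pp3:2 pp4:1 pp5:1
Op 6: write(P0, v2, 133). refcount(pp2)=1 -> write in place. 6 ppages; refcounts: pp0:1 pp1:2 pp2:1 pp3:2 pp4:1 pp5:1
Op 7: write(P0, v0, 149). refcount(pp0)=1 -> write in place. 6 ppages; refcounts: pp0:1 pp1:2 pp2:1 pp3:2 pp4:1 pp5:1
Op 8: write(P1, v3, 108). refcount(pp3)=2>1 -> COPY to pp6. 7 ppages; refcounts: pp0:1 pp1:2 pp2:1 pp3:1 pp4:1 pp5:1 pp6:1

Answer: 1 2 1 1 1 1 1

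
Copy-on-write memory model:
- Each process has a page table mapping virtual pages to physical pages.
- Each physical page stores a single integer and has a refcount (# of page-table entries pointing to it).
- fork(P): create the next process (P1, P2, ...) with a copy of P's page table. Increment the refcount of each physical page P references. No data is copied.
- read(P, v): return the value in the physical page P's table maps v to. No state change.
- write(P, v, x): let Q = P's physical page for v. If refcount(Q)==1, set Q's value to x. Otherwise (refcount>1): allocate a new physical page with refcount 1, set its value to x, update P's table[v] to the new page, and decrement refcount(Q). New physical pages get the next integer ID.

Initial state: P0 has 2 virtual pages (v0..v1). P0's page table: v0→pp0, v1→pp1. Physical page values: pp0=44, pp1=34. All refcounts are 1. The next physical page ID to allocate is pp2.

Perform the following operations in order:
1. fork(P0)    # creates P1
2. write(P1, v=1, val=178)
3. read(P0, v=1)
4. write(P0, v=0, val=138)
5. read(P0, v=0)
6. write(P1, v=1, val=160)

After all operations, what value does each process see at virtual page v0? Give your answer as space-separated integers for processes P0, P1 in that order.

Answer: 138 44

Derivation:
Op 1: fork(P0) -> P1. 2 ppages; refcounts: pp0:2 pp1:2
Op 2: write(P1, v1, 178). refcount(pp1)=2>1 -> COPY to pp2. 3 ppages; refcounts: pp0:2 pp1:1 pp2:1
Op 3: read(P0, v1) -> 34. No state change.
Op 4: write(P0, v0, 138). refcount(pp0)=2>1 -> COPY to pp3. 4 ppages; refcounts: pp0:1 pp1:1 pp2:1 pp3:1
Op 5: read(P0, v0) -> 138. No state change.
Op 6: write(P1, v1, 160). refcount(pp2)=1 -> write in place. 4 ppages; refcounts: pp0:1 pp1:1 pp2:1 pp3:1
P0: v0 -> pp3 = 138
P1: v0 -> pp0 = 44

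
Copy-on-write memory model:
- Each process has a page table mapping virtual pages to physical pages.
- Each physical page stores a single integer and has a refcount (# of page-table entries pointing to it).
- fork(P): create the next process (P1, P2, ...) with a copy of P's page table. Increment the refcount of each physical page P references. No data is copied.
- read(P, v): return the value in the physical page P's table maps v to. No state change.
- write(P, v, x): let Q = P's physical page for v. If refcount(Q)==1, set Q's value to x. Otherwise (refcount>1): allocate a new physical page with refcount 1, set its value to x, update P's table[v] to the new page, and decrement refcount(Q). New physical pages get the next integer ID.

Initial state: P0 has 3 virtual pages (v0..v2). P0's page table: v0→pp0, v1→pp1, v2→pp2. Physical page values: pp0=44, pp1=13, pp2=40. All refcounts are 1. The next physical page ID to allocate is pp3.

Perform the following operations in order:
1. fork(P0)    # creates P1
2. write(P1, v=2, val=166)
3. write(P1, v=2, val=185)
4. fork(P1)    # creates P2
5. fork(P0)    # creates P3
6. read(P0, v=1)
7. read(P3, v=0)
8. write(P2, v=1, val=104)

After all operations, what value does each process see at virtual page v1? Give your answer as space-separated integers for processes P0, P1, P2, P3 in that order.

Answer: 13 13 104 13

Derivation:
Op 1: fork(P0) -> P1. 3 ppages; refcounts: pp0:2 pp1:2 pp2:2
Op 2: write(P1, v2, 166). refcount(pp2)=2>1 -> COPY to pp3. 4 ppages; refcounts: pp0:2 pp1:2 pp2:1 pp3:1
Op 3: write(P1, v2, 185). refcount(pp3)=1 -> write in place. 4 ppages; refcounts: pp0:2 pp1:2 pp2:1 pp3:1
Op 4: fork(P1) -> P2. 4 ppages; refcounts: pp0:3 pp1:3 pp2:1 pp3:2
Op 5: fork(P0) -> P3. 4 ppages; refcounts: pp0:4 pp1:4 pp2:2 pp3:2
Op 6: read(P0, v1) -> 13. No state change.
Op 7: read(P3, v0) -> 44. No state change.
Op 8: write(P2, v1, 104). refcount(pp1)=4>1 -> COPY to pp4. 5 ppages; refcounts: pp0:4 pp1:3 pp2:2 pp3:2 pp4:1
P0: v1 -> pp1 = 13
P1: v1 -> pp1 = 13
P2: v1 -> pp4 = 104
P3: v1 -> pp1 = 13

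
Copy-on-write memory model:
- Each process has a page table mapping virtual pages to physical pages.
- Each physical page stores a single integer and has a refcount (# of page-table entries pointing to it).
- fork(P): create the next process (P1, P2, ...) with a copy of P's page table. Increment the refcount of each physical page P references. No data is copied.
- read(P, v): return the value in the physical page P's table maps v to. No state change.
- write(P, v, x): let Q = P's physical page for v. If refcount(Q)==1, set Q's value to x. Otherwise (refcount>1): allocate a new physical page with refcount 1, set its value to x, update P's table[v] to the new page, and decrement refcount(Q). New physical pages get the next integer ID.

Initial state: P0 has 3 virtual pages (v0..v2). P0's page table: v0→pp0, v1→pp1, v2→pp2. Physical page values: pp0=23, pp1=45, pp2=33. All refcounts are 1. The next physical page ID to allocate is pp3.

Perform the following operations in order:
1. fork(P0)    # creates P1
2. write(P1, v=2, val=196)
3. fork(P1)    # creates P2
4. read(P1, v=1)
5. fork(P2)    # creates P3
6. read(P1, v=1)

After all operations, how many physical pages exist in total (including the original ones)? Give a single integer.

Answer: 4

Derivation:
Op 1: fork(P0) -> P1. 3 ppages; refcounts: pp0:2 pp1:2 pp2:2
Op 2: write(P1, v2, 196). refcount(pp2)=2>1 -> COPY to pp3. 4 ppages; refcounts: pp0:2 pp1:2 pp2:1 pp3:1
Op 3: fork(P1) -> P2. 4 ppages; refcounts: pp0:3 pp1:3 pp2:1 pp3:2
Op 4: read(P1, v1) -> 45. No state change.
Op 5: fork(P2) -> P3. 4 ppages; refcounts: pp0:4 pp1:4 pp2:1 pp3:3
Op 6: read(P1, v1) -> 45. No state change.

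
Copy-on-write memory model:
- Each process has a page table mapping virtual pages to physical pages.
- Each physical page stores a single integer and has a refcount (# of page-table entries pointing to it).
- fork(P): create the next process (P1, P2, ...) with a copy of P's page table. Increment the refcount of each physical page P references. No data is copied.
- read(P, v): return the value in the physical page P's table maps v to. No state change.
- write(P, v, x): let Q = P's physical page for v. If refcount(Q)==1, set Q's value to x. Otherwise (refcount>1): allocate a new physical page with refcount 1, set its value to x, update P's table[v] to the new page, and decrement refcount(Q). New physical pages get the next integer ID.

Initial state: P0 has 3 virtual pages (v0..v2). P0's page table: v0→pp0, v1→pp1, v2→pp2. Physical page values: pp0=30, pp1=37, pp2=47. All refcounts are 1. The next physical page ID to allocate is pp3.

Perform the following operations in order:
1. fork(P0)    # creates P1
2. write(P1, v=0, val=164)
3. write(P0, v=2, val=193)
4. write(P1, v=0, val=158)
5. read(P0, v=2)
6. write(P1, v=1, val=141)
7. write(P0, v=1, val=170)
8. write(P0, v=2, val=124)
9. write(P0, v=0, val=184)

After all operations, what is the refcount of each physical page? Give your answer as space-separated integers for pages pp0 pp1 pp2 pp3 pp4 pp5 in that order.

Op 1: fork(P0) -> P1. 3 ppages; refcounts: pp0:2 pp1:2 pp2:2
Op 2: write(P1, v0, 164). refcount(pp0)=2>1 -> COPY to pp3. 4 ppages; refcounts: pp0:1 pp1:2 pp2:2 pp3:1
Op 3: write(P0, v2, 193). refcount(pp2)=2>1 -> COPY to pp4. 5 ppages; refcounts: pp0:1 pp1:2 pp2:1 pp3:1 pp4:1
Op 4: write(P1, v0, 158). refcount(pp3)=1 -> write in place. 5 ppages; refcounts: pp0:1 pp1:2 pp2:1 pp3:1 pp4:1
Op 5: read(P0, v2) -> 193. No state change.
Op 6: write(P1, v1, 141). refcount(pp1)=2>1 -> COPY to pp5. 6 ppages; refcounts: pp0:1 pp1:1 pp2:1 pp3:1 pp4:1 pp5:1
Op 7: write(P0, v1, 170). refcount(pp1)=1 -> write in place. 6 ppages; refcounts: pp0:1 pp1:1 pp2:1 pp3:1 pp4:1 pp5:1
Op 8: write(P0, v2, 124). refcount(pp4)=1 -> write in place. 6 ppages; refcounts: pp0:1 pp1:1 pp2:1 pp3:1 pp4:1 pp5:1
Op 9: write(P0, v0, 184). refcount(pp0)=1 -> write in place. 6 ppages; refcounts: pp0:1 pp1:1 pp2:1 pp3:1 pp4:1 pp5:1

Answer: 1 1 1 1 1 1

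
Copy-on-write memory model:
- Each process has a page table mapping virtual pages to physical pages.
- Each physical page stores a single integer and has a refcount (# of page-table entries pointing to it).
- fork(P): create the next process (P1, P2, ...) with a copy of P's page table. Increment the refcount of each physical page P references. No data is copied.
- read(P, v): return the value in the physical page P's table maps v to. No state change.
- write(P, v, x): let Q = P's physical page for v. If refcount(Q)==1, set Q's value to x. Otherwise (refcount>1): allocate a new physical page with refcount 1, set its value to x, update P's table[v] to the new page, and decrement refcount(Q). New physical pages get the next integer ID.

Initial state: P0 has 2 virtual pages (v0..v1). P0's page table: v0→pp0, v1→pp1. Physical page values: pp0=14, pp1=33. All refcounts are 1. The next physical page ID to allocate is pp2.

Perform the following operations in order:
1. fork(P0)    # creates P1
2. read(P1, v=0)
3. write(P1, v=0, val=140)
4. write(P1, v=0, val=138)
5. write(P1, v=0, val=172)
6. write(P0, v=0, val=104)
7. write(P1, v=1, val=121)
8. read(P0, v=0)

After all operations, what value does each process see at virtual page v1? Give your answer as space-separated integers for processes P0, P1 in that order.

Op 1: fork(P0) -> P1. 2 ppages; refcounts: pp0:2 pp1:2
Op 2: read(P1, v0) -> 14. No state change.
Op 3: write(P1, v0, 140). refcount(pp0)=2>1 -> COPY to pp2. 3 ppages; refcounts: pp0:1 pp1:2 pp2:1
Op 4: write(P1, v0, 138). refcount(pp2)=1 -> write in place. 3 ppages; refcounts: pp0:1 pp1:2 pp2:1
Op 5: write(P1, v0, 172). refcount(pp2)=1 -> write in place. 3 ppages; refcounts: pp0:1 pp1:2 pp2:1
Op 6: write(P0, v0, 104). refcount(pp0)=1 -> write in place. 3 ppages; refcounts: pp0:1 pp1:2 pp2:1
Op 7: write(P1, v1, 121). refcount(pp1)=2>1 -> COPY to pp3. 4 ppages; refcounts: pp0:1 pp1:1 pp2:1 pp3:1
Op 8: read(P0, v0) -> 104. No state change.
P0: v1 -> pp1 = 33
P1: v1 -> pp3 = 121

Answer: 33 121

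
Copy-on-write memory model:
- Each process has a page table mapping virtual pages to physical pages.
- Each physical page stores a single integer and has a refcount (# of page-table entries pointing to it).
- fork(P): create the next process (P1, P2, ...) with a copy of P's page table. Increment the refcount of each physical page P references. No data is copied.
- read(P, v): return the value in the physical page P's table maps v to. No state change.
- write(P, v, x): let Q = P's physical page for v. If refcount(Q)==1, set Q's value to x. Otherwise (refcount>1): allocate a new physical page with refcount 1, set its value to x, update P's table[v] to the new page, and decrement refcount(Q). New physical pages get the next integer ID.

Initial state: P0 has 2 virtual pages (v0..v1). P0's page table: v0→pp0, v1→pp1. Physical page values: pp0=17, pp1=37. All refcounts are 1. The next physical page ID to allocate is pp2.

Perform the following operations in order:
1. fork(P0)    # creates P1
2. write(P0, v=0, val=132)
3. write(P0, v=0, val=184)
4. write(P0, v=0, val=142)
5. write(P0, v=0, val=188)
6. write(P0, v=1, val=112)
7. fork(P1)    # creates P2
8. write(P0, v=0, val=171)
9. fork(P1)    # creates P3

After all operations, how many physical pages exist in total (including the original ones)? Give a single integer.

Answer: 4

Derivation:
Op 1: fork(P0) -> P1. 2 ppages; refcounts: pp0:2 pp1:2
Op 2: write(P0, v0, 132). refcount(pp0)=2>1 -> COPY to pp2. 3 ppages; refcounts: pp0:1 pp1:2 pp2:1
Op 3: write(P0, v0, 184). refcount(pp2)=1 -> write in place. 3 ppages; refcounts: pp0:1 pp1:2 pp2:1
Op 4: write(P0, v0, 142). refcount(pp2)=1 -> write in place. 3 ppages; refcounts: pp0:1 pp1:2 pp2:1
Op 5: write(P0, v0, 188). refcount(pp2)=1 -> write in place. 3 ppages; refcounts: pp0:1 pp1:2 pp2:1
Op 6: write(P0, v1, 112). refcount(pp1)=2>1 -> COPY to pp3. 4 ppages; refcounts: pp0:1 pp1:1 pp2:1 pp3:1
Op 7: fork(P1) -> P2. 4 ppages; refcounts: pp0:2 pp1:2 pp2:1 pp3:1
Op 8: write(P0, v0, 171). refcount(pp2)=1 -> write in place. 4 ppages; refcounts: pp0:2 pp1:2 pp2:1 pp3:1
Op 9: fork(P1) -> P3. 4 ppages; refcounts: pp0:3 pp1:3 pp2:1 pp3:1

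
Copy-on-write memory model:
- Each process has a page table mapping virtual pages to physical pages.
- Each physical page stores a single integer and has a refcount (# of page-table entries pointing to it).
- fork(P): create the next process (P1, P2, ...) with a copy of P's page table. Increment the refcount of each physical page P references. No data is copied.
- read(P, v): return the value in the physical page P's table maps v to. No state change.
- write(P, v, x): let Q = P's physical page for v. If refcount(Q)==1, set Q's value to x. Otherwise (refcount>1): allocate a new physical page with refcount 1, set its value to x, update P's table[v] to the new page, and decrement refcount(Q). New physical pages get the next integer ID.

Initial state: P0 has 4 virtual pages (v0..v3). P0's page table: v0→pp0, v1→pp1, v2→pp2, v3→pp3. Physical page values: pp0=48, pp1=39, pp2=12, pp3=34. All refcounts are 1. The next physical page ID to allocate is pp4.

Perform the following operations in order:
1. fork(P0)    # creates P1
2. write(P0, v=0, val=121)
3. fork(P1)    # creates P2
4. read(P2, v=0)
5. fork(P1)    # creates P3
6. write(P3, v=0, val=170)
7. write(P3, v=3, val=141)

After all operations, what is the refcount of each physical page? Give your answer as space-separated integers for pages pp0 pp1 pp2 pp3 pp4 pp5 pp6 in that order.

Answer: 2 4 4 3 1 1 1

Derivation:
Op 1: fork(P0) -> P1. 4 ppages; refcounts: pp0:2 pp1:2 pp2:2 pp3:2
Op 2: write(P0, v0, 121). refcount(pp0)=2>1 -> COPY to pp4. 5 ppages; refcounts: pp0:1 pp1:2 pp2:2 pp3:2 pp4:1
Op 3: fork(P1) -> P2. 5 ppages; refcounts: pp0:2 pp1:3 pp2:3 pp3:3 pp4:1
Op 4: read(P2, v0) -> 48. No state change.
Op 5: fork(P1) -> P3. 5 ppages; refcounts: pp0:3 pp1:4 pp2:4 pp3:4 pp4:1
Op 6: write(P3, v0, 170). refcount(pp0)=3>1 -> COPY to pp5. 6 ppages; refcounts: pp0:2 pp1:4 pp2:4 pp3:4 pp4:1 pp5:1
Op 7: write(P3, v3, 141). refcount(pp3)=4>1 -> COPY to pp6. 7 ppages; refcounts: pp0:2 pp1:4 pp2:4 pp3:3 pp4:1 pp5:1 pp6:1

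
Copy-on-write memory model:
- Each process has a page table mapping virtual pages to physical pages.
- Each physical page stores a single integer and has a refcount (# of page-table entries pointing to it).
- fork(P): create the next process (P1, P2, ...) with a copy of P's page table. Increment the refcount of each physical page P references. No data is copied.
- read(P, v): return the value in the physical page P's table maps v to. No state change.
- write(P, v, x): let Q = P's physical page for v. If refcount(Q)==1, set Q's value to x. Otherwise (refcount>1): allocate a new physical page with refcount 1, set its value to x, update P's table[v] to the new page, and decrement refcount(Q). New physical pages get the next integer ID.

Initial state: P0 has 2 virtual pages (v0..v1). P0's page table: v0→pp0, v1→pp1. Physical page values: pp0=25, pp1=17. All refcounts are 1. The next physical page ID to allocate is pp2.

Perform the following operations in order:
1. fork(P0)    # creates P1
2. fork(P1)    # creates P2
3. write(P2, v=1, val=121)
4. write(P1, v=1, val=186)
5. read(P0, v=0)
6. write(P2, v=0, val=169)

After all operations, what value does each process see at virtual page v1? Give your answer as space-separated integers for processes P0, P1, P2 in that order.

Op 1: fork(P0) -> P1. 2 ppages; refcounts: pp0:2 pp1:2
Op 2: fork(P1) -> P2. 2 ppages; refcounts: pp0:3 pp1:3
Op 3: write(P2, v1, 121). refcount(pp1)=3>1 -> COPY to pp2. 3 ppages; refcounts: pp0:3 pp1:2 pp2:1
Op 4: write(P1, v1, 186). refcount(pp1)=2>1 -> COPY to pp3. 4 ppages; refcounts: pp0:3 pp1:1 pp2:1 pp3:1
Op 5: read(P0, v0) -> 25. No state change.
Op 6: write(P2, v0, 169). refcount(pp0)=3>1 -> COPY to pp4. 5 ppages; refcounts: pp0:2 pp1:1 pp2:1 pp3:1 pp4:1
P0: v1 -> pp1 = 17
P1: v1 -> pp3 = 186
P2: v1 -> pp2 = 121

Answer: 17 186 121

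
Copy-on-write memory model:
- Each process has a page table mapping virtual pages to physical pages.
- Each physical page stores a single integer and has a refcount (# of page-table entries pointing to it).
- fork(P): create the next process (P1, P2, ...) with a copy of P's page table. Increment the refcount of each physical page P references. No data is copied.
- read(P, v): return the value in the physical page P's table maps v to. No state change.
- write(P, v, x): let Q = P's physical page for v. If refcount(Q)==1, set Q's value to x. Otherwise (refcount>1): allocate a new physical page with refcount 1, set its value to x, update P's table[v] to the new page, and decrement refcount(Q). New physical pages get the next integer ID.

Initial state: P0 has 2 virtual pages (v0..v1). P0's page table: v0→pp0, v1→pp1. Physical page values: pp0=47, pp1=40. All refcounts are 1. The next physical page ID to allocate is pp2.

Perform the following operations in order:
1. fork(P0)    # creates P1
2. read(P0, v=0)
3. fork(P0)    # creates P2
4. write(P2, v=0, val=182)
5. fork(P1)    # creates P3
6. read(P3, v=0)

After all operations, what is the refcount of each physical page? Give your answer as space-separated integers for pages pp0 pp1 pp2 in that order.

Answer: 3 4 1

Derivation:
Op 1: fork(P0) -> P1. 2 ppages; refcounts: pp0:2 pp1:2
Op 2: read(P0, v0) -> 47. No state change.
Op 3: fork(P0) -> P2. 2 ppages; refcounts: pp0:3 pp1:3
Op 4: write(P2, v0, 182). refcount(pp0)=3>1 -> COPY to pp2. 3 ppages; refcounts: pp0:2 pp1:3 pp2:1
Op 5: fork(P1) -> P3. 3 ppages; refcounts: pp0:3 pp1:4 pp2:1
Op 6: read(P3, v0) -> 47. No state change.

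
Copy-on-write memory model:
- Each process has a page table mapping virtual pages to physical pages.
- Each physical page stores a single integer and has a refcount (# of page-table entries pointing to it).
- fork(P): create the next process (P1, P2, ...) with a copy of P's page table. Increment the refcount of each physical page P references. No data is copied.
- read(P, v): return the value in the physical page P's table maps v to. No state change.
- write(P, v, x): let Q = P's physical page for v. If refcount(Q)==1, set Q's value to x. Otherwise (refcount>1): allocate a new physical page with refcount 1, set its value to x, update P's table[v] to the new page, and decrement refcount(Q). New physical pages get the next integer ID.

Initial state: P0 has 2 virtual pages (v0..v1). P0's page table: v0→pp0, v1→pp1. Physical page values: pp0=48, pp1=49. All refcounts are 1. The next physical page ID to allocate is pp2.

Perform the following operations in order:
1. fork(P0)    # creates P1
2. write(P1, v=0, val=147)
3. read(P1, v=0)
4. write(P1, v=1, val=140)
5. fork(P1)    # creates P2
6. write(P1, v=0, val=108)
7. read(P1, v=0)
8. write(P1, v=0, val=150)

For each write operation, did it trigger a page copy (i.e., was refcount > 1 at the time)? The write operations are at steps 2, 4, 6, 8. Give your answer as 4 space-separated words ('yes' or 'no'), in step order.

Op 1: fork(P0) -> P1. 2 ppages; refcounts: pp0:2 pp1:2
Op 2: write(P1, v0, 147). refcount(pp0)=2>1 -> COPY to pp2. 3 ppages; refcounts: pp0:1 pp1:2 pp2:1
Op 3: read(P1, v0) -> 147. No state change.
Op 4: write(P1, v1, 140). refcount(pp1)=2>1 -> COPY to pp3. 4 ppages; refcounts: pp0:1 pp1:1 pp2:1 pp3:1
Op 5: fork(P1) -> P2. 4 ppages; refcounts: pp0:1 pp1:1 pp2:2 pp3:2
Op 6: write(P1, v0, 108). refcount(pp2)=2>1 -> COPY to pp4. 5 ppages; refcounts: pp0:1 pp1:1 pp2:1 pp3:2 pp4:1
Op 7: read(P1, v0) -> 108. No state change.
Op 8: write(P1, v0, 150). refcount(pp4)=1 -> write in place. 5 ppages; refcounts: pp0:1 pp1:1 pp2:1 pp3:2 pp4:1

yes yes yes no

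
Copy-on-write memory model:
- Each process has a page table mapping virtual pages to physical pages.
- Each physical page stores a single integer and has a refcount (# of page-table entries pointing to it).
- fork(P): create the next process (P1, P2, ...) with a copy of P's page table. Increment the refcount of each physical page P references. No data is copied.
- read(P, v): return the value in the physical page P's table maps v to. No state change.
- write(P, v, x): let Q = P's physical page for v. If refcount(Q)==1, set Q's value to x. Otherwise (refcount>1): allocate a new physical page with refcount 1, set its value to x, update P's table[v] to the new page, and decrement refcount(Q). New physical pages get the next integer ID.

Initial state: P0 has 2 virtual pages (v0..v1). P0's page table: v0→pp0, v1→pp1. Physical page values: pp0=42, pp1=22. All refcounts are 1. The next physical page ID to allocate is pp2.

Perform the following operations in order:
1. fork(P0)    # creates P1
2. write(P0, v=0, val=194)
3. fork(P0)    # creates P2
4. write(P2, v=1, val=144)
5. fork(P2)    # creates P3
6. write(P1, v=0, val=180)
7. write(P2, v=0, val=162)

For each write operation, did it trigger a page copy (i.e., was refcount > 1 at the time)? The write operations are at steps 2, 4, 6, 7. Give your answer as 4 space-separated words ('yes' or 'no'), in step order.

Op 1: fork(P0) -> P1. 2 ppages; refcounts: pp0:2 pp1:2
Op 2: write(P0, v0, 194). refcount(pp0)=2>1 -> COPY to pp2. 3 ppages; refcounts: pp0:1 pp1:2 pp2:1
Op 3: fork(P0) -> P2. 3 ppages; refcounts: pp0:1 pp1:3 pp2:2
Op 4: write(P2, v1, 144). refcount(pp1)=3>1 -> COPY to pp3. 4 ppages; refcounts: pp0:1 pp1:2 pp2:2 pp3:1
Op 5: fork(P2) -> P3. 4 ppages; refcounts: pp0:1 pp1:2 pp2:3 pp3:2
Op 6: write(P1, v0, 180). refcount(pp0)=1 -> write in place. 4 ppages; refcounts: pp0:1 pp1:2 pp2:3 pp3:2
Op 7: write(P2, v0, 162). refcount(pp2)=3>1 -> COPY to pp4. 5 ppages; refcounts: pp0:1 pp1:2 pp2:2 pp3:2 pp4:1

yes yes no yes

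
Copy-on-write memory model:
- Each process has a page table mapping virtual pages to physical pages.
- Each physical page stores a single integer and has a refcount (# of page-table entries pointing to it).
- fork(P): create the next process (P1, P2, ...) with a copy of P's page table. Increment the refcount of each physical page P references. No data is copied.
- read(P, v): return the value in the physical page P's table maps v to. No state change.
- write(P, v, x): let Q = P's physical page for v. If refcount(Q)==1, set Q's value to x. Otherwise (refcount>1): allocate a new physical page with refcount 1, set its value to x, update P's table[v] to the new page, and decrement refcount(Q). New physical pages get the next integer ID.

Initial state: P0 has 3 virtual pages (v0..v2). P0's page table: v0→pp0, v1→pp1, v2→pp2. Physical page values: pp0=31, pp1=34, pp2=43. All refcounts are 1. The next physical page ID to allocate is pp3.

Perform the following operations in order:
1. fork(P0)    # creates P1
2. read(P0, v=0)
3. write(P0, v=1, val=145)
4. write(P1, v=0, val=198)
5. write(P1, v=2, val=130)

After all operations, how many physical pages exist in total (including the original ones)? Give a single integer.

Op 1: fork(P0) -> P1. 3 ppages; refcounts: pp0:2 pp1:2 pp2:2
Op 2: read(P0, v0) -> 31. No state change.
Op 3: write(P0, v1, 145). refcount(pp1)=2>1 -> COPY to pp3. 4 ppages; refcounts: pp0:2 pp1:1 pp2:2 pp3:1
Op 4: write(P1, v0, 198). refcount(pp0)=2>1 -> COPY to pp4. 5 ppages; refcounts: pp0:1 pp1:1 pp2:2 pp3:1 pp4:1
Op 5: write(P1, v2, 130). refcount(pp2)=2>1 -> COPY to pp5. 6 ppages; refcounts: pp0:1 pp1:1 pp2:1 pp3:1 pp4:1 pp5:1

Answer: 6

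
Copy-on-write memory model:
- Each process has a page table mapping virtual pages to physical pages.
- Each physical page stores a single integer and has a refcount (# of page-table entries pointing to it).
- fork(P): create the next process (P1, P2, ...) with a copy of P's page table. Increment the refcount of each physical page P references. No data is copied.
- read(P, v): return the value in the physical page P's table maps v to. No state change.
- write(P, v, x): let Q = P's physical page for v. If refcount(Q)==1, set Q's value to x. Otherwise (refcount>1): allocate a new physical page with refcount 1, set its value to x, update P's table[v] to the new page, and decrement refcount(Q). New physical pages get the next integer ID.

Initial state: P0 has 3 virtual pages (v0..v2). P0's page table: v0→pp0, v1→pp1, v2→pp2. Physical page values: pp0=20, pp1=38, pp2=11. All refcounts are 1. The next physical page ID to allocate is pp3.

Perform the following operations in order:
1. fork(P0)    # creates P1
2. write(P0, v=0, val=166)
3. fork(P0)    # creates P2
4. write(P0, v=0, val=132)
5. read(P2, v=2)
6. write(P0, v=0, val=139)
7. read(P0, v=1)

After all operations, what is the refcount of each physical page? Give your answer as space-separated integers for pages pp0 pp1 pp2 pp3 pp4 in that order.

Answer: 1 3 3 1 1

Derivation:
Op 1: fork(P0) -> P1. 3 ppages; refcounts: pp0:2 pp1:2 pp2:2
Op 2: write(P0, v0, 166). refcount(pp0)=2>1 -> COPY to pp3. 4 ppages; refcounts: pp0:1 pp1:2 pp2:2 pp3:1
Op 3: fork(P0) -> P2. 4 ppages; refcounts: pp0:1 pp1:3 pp2:3 pp3:2
Op 4: write(P0, v0, 132). refcount(pp3)=2>1 -> COPY to pp4. 5 ppages; refcounts: pp0:1 pp1:3 pp2:3 pp3:1 pp4:1
Op 5: read(P2, v2) -> 11. No state change.
Op 6: write(P0, v0, 139). refcount(pp4)=1 -> write in place. 5 ppages; refcounts: pp0:1 pp1:3 pp2:3 pp3:1 pp4:1
Op 7: read(P0, v1) -> 38. No state change.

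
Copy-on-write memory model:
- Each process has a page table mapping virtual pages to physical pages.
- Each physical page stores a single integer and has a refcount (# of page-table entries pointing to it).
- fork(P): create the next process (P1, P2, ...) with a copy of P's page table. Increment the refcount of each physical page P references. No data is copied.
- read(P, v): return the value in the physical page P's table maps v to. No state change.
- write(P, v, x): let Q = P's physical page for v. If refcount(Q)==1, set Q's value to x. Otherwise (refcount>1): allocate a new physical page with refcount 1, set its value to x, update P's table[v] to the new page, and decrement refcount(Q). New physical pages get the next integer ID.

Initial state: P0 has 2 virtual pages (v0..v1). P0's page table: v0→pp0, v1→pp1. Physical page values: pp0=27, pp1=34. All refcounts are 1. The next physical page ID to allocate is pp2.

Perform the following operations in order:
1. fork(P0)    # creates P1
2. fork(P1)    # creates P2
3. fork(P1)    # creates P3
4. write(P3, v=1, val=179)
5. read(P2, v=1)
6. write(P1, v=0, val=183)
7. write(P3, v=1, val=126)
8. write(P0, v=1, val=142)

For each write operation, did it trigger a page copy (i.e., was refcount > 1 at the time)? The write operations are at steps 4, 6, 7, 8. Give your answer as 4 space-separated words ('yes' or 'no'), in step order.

Op 1: fork(P0) -> P1. 2 ppages; refcounts: pp0:2 pp1:2
Op 2: fork(P1) -> P2. 2 ppages; refcounts: pp0:3 pp1:3
Op 3: fork(P1) -> P3. 2 ppages; refcounts: pp0:4 pp1:4
Op 4: write(P3, v1, 179). refcount(pp1)=4>1 -> COPY to pp2. 3 ppages; refcounts: pp0:4 pp1:3 pp2:1
Op 5: read(P2, v1) -> 34. No state change.
Op 6: write(P1, v0, 183). refcount(pp0)=4>1 -> COPY to pp3. 4 ppages; refcounts: pp0:3 pp1:3 pp2:1 pp3:1
Op 7: write(P3, v1, 126). refcount(pp2)=1 -> write in place. 4 ppages; refcounts: pp0:3 pp1:3 pp2:1 pp3:1
Op 8: write(P0, v1, 142). refcount(pp1)=3>1 -> COPY to pp4. 5 ppages; refcounts: pp0:3 pp1:2 pp2:1 pp3:1 pp4:1

yes yes no yes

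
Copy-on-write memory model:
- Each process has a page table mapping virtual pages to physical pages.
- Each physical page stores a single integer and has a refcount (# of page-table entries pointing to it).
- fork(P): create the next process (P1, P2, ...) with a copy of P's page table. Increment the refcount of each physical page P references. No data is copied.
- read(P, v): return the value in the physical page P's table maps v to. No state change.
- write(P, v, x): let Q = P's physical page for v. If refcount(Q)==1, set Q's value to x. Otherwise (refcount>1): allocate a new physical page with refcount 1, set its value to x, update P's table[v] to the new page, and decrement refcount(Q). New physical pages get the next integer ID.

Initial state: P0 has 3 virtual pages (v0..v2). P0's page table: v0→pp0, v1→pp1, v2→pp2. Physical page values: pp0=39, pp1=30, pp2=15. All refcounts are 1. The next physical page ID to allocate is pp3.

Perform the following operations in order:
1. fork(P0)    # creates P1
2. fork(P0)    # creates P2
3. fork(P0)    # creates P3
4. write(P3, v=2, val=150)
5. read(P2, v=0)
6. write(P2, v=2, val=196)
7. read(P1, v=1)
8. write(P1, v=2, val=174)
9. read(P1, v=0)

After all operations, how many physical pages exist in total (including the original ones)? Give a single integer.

Answer: 6

Derivation:
Op 1: fork(P0) -> P1. 3 ppages; refcounts: pp0:2 pp1:2 pp2:2
Op 2: fork(P0) -> P2. 3 ppages; refcounts: pp0:3 pp1:3 pp2:3
Op 3: fork(P0) -> P3. 3 ppages; refcounts: pp0:4 pp1:4 pp2:4
Op 4: write(P3, v2, 150). refcount(pp2)=4>1 -> COPY to pp3. 4 ppages; refcounts: pp0:4 pp1:4 pp2:3 pp3:1
Op 5: read(P2, v0) -> 39. No state change.
Op 6: write(P2, v2, 196). refcount(pp2)=3>1 -> COPY to pp4. 5 ppages; refcounts: pp0:4 pp1:4 pp2:2 pp3:1 pp4:1
Op 7: read(P1, v1) -> 30. No state change.
Op 8: write(P1, v2, 174). refcount(pp2)=2>1 -> COPY to pp5. 6 ppages; refcounts: pp0:4 pp1:4 pp2:1 pp3:1 pp4:1 pp5:1
Op 9: read(P1, v0) -> 39. No state change.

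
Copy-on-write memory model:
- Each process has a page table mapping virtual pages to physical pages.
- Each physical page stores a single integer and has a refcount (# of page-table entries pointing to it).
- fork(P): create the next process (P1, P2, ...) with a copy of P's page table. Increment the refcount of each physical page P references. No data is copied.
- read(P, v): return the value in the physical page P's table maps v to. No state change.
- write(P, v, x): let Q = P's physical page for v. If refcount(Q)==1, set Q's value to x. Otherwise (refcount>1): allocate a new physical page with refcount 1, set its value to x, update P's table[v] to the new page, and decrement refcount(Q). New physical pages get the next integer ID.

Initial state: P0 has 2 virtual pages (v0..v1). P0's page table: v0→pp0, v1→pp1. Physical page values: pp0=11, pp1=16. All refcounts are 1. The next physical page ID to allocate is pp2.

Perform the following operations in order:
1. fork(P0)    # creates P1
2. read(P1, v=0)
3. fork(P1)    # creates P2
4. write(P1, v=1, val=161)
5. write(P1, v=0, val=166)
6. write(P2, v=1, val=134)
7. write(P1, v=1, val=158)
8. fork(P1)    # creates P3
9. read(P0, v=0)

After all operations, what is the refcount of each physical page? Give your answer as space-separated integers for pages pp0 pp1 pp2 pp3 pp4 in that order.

Op 1: fork(P0) -> P1. 2 ppages; refcounts: pp0:2 pp1:2
Op 2: read(P1, v0) -> 11. No state change.
Op 3: fork(P1) -> P2. 2 ppages; refcounts: pp0:3 pp1:3
Op 4: write(P1, v1, 161). refcount(pp1)=3>1 -> COPY to pp2. 3 ppages; refcounts: pp0:3 pp1:2 pp2:1
Op 5: write(P1, v0, 166). refcount(pp0)=3>1 -> COPY to pp3. 4 ppages; refcounts: pp0:2 pp1:2 pp2:1 pp3:1
Op 6: write(P2, v1, 134). refcount(pp1)=2>1 -> COPY to pp4. 5 ppages; refcounts: pp0:2 pp1:1 pp2:1 pp3:1 pp4:1
Op 7: write(P1, v1, 158). refcount(pp2)=1 -> write in place. 5 ppages; refcounts: pp0:2 pp1:1 pp2:1 pp3:1 pp4:1
Op 8: fork(P1) -> P3. 5 ppages; refcounts: pp0:2 pp1:1 pp2:2 pp3:2 pp4:1
Op 9: read(P0, v0) -> 11. No state change.

Answer: 2 1 2 2 1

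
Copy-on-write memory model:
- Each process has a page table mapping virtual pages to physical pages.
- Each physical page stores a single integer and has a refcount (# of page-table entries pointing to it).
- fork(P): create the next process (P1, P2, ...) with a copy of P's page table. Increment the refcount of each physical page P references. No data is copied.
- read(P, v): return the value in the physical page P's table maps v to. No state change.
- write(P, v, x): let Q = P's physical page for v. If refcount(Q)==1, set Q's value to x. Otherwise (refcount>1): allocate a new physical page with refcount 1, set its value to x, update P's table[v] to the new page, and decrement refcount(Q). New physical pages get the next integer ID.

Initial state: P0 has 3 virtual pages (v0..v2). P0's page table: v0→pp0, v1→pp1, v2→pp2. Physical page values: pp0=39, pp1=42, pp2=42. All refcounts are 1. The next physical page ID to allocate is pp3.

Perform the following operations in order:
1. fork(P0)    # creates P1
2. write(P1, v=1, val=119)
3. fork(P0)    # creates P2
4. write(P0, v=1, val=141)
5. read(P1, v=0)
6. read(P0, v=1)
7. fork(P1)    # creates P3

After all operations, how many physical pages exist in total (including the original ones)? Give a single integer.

Op 1: fork(P0) -> P1. 3 ppages; refcounts: pp0:2 pp1:2 pp2:2
Op 2: write(P1, v1, 119). refcount(pp1)=2>1 -> COPY to pp3. 4 ppages; refcounts: pp0:2 pp1:1 pp2:2 pp3:1
Op 3: fork(P0) -> P2. 4 ppages; refcounts: pp0:3 pp1:2 pp2:3 pp3:1
Op 4: write(P0, v1, 141). refcount(pp1)=2>1 -> COPY to pp4. 5 ppages; refcounts: pp0:3 pp1:1 pp2:3 pp3:1 pp4:1
Op 5: read(P1, v0) -> 39. No state change.
Op 6: read(P0, v1) -> 141. No state change.
Op 7: fork(P1) -> P3. 5 ppages; refcounts: pp0:4 pp1:1 pp2:4 pp3:2 pp4:1

Answer: 5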